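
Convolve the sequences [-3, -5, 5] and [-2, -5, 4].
y[0] = -3×-2 = 6; y[1] = -3×-5 + -5×-2 = 25; y[2] = -3×4 + -5×-5 + 5×-2 = 3; y[3] = -5×4 + 5×-5 = -45; y[4] = 5×4 = 20

[6, 25, 3, -45, 20]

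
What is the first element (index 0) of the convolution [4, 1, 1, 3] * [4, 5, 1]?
Use y[k] = Σ_i a[i]·b[k-i] at k=0. y[0] = 4×4 = 16

16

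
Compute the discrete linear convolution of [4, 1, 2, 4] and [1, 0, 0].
y[0] = 4×1 = 4; y[1] = 4×0 + 1×1 = 1; y[2] = 4×0 + 1×0 + 2×1 = 2; y[3] = 1×0 + 2×0 + 4×1 = 4; y[4] = 2×0 + 4×0 = 0; y[5] = 4×0 = 0

[4, 1, 2, 4, 0, 0]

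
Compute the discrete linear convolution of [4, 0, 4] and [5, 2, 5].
y[0] = 4×5 = 20; y[1] = 4×2 + 0×5 = 8; y[2] = 4×5 + 0×2 + 4×5 = 40; y[3] = 0×5 + 4×2 = 8; y[4] = 4×5 = 20

[20, 8, 40, 8, 20]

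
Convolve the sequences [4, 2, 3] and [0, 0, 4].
y[0] = 4×0 = 0; y[1] = 4×0 + 2×0 = 0; y[2] = 4×4 + 2×0 + 3×0 = 16; y[3] = 2×4 + 3×0 = 8; y[4] = 3×4 = 12

[0, 0, 16, 8, 12]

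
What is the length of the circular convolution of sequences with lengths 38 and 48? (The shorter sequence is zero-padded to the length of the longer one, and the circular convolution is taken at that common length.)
Circular convolution (zero-padding the shorter input) has length max(m, n) = max(38, 48) = 48

48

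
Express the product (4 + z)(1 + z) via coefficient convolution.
Ascending coefficients: a = [4, 1], b = [1, 1]. c[0] = 4×1 = 4; c[1] = 4×1 + 1×1 = 5; c[2] = 1×1 = 1. Result coefficients: [4, 5, 1] → 4 + 5z + z^2

4 + 5z + z^2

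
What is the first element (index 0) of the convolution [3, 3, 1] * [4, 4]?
Use y[k] = Σ_i a[i]·b[k-i] at k=0. y[0] = 3×4 = 12

12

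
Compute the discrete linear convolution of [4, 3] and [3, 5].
y[0] = 4×3 = 12; y[1] = 4×5 + 3×3 = 29; y[2] = 3×5 = 15

[12, 29, 15]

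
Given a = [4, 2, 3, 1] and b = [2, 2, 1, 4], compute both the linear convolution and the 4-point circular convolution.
Linear: y_lin[0] = 4×2 = 8; y_lin[1] = 4×2 + 2×2 = 12; y_lin[2] = 4×1 + 2×2 + 3×2 = 14; y_lin[3] = 4×4 + 2×1 + 3×2 + 1×2 = 26; y_lin[4] = 2×4 + 3×1 + 1×2 = 13; y_lin[5] = 3×4 + 1×1 = 13; y_lin[6] = 1×4 = 4 → [8, 12, 14, 26, 13, 13, 4]. Circular (length 4): y[0] = 4×2 + 2×4 + 3×1 + 1×2 = 21; y[1] = 4×2 + 2×2 + 3×4 + 1×1 = 25; y[2] = 4×1 + 2×2 + 3×2 + 1×4 = 18; y[3] = 4×4 + 2×1 + 3×2 + 1×2 = 26 → [21, 25, 18, 26]

Linear: [8, 12, 14, 26, 13, 13, 4], Circular: [21, 25, 18, 26]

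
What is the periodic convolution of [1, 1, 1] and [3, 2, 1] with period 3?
Use y[k] = Σ_j a[j]·b[(k-j) mod 3]. y[0] = 1×3 + 1×1 + 1×2 = 6; y[1] = 1×2 + 1×3 + 1×1 = 6; y[2] = 1×1 + 1×2 + 1×3 = 6. Result: [6, 6, 6]

[6, 6, 6]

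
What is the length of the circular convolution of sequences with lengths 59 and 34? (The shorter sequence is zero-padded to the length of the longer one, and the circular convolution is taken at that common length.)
Circular convolution (zero-padding the shorter input) has length max(m, n) = max(59, 34) = 59

59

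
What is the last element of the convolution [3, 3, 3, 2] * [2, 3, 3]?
Use y[k] = Σ_i a[i]·b[k-i] at k=5. y[5] = 2×3 = 6

6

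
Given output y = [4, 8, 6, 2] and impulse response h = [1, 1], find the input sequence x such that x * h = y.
Deconvolve y=[4, 8, 6, 2] by h=[1, 1]. Since h[0]=1, solve forward: x[0] = y[0] / 1 = 4; x[1] = (y[1] - 4×1) / 1 = 4; x[2] = (y[2] - 4×1) / 1 = 2. So x = [4, 4, 2]. Check by forward convolution: y[0] = 4×1 = 4; y[1] = 4×1 + 4×1 = 8; y[2] = 4×1 + 2×1 = 6; y[3] = 2×1 = 2

[4, 4, 2]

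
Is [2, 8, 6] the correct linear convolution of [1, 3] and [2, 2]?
Recompute linear convolution of [1, 3] and [2, 2]: y[0] = 1×2 = 2; y[1] = 1×2 + 3×2 = 8; y[2] = 3×2 = 6 → [2, 8, 6]. Given [2, 8, 6] matches, so answer: Yes

Yes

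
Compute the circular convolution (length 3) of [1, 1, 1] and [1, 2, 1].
Use y[k] = Σ_j x[j]·h[(k-j) mod 3]. y[0] = 1×1 + 1×1 + 1×2 = 4; y[1] = 1×2 + 1×1 + 1×1 = 4; y[2] = 1×1 + 1×2 + 1×1 = 4. Result: [4, 4, 4]

[4, 4, 4]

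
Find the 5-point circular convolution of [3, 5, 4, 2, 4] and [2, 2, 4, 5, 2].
Use y[k] = Σ_j f[j]·g[(k-j) mod 5]. y[0] = 3×2 + 5×2 + 4×5 + 2×4 + 4×2 = 52; y[1] = 3×2 + 5×2 + 4×2 + 2×5 + 4×4 = 50; y[2] = 3×4 + 5×2 + 4×2 + 2×2 + 4×5 = 54; y[3] = 3×5 + 5×4 + 4×2 + 2×2 + 4×2 = 55; y[4] = 3×2 + 5×5 + 4×4 + 2×2 + 4×2 = 59. Result: [52, 50, 54, 55, 59]

[52, 50, 54, 55, 59]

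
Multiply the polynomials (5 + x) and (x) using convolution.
Ascending coefficients: a = [5, 1], b = [0, 1]. c[0] = 5×0 = 0; c[1] = 5×1 + 1×0 = 5; c[2] = 1×1 = 1. Result coefficients: [0, 5, 1] → 5x + x^2

5x + x^2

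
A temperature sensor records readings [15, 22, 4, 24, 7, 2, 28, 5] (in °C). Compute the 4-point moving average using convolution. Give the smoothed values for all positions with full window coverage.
4-point moving average kernel = [1, 1, 1, 1]. Apply in 'valid' mode (full window coverage): avg[0] = (15 + 22 + 4 + 24) / 4 = 16.25; avg[1] = (22 + 4 + 24 + 7) / 4 = 14.25; avg[2] = (4 + 24 + 7 + 2) / 4 = 9.25; avg[3] = (24 + 7 + 2 + 28) / 4 = 15.25; avg[4] = (7 + 2 + 28 + 5) / 4 = 10.5. Smoothed values: [16.25, 14.25, 9.25, 15.25, 10.5]

[16.25, 14.25, 9.25, 15.25, 10.5]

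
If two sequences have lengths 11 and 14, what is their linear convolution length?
Linear/full convolution length: m + n - 1 = 11 + 14 - 1 = 24

24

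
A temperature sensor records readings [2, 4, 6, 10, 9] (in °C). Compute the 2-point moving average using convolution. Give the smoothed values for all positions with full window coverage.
2-point moving average kernel = [1, 1]. Apply in 'valid' mode (full window coverage): avg[0] = (2 + 4) / 2 = 3.0; avg[1] = (4 + 6) / 2 = 5.0; avg[2] = (6 + 10) / 2 = 8.0; avg[3] = (10 + 9) / 2 = 9.5. Smoothed values: [3.0, 5.0, 8.0, 9.5]

[3.0, 5.0, 8.0, 9.5]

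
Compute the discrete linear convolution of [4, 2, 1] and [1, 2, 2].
y[0] = 4×1 = 4; y[1] = 4×2 + 2×1 = 10; y[2] = 4×2 + 2×2 + 1×1 = 13; y[3] = 2×2 + 1×2 = 6; y[4] = 1×2 = 2

[4, 10, 13, 6, 2]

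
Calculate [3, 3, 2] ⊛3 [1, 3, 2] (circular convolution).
Use y[k] = Σ_j s[j]·t[(k-j) mod 3]. y[0] = 3×1 + 3×2 + 2×3 = 15; y[1] = 3×3 + 3×1 + 2×2 = 16; y[2] = 3×2 + 3×3 + 2×1 = 17. Result: [15, 16, 17]

[15, 16, 17]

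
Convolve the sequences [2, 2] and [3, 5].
y[0] = 2×3 = 6; y[1] = 2×5 + 2×3 = 16; y[2] = 2×5 = 10

[6, 16, 10]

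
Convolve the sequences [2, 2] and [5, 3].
y[0] = 2×5 = 10; y[1] = 2×3 + 2×5 = 16; y[2] = 2×3 = 6

[10, 16, 6]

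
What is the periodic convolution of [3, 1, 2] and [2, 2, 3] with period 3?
Use y[k] = Σ_j a[j]·b[(k-j) mod 3]. y[0] = 3×2 + 1×3 + 2×2 = 13; y[1] = 3×2 + 1×2 + 2×3 = 14; y[2] = 3×3 + 1×2 + 2×2 = 15. Result: [13, 14, 15]

[13, 14, 15]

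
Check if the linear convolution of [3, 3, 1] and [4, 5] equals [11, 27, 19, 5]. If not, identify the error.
Recompute linear convolution of [3, 3, 1] and [4, 5]: y[0] = 3×4 = 12; y[1] = 3×5 + 3×4 = 27; y[2] = 3×5 + 1×4 = 19; y[3] = 1×5 = 5 → [12, 27, 19, 5]. Compare to given [11, 27, 19, 5]: they differ at index 0: given 11, correct 12, so answer: No

No. Error at index 0: given 11, correct 12.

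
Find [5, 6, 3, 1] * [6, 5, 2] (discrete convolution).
y[0] = 5×6 = 30; y[1] = 5×5 + 6×6 = 61; y[2] = 5×2 + 6×5 + 3×6 = 58; y[3] = 6×2 + 3×5 + 1×6 = 33; y[4] = 3×2 + 1×5 = 11; y[5] = 1×2 = 2

[30, 61, 58, 33, 11, 2]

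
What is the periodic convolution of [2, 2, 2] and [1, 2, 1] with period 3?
Use y[k] = Σ_j a[j]·b[(k-j) mod 3]. y[0] = 2×1 + 2×1 + 2×2 = 8; y[1] = 2×2 + 2×1 + 2×1 = 8; y[2] = 2×1 + 2×2 + 2×1 = 8. Result: [8, 8, 8]

[8, 8, 8]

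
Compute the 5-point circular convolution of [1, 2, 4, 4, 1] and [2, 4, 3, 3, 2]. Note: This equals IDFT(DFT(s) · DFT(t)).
Either evaluate y[k] = Σ_j s[j]·t[(k-j) mod 5] directly, or use IDFT(DFT(s) · DFT(t)). y[0] = 1×2 + 2×2 + 4×3 + 4×3 + 1×4 = 34; y[1] = 1×4 + 2×2 + 4×2 + 4×3 + 1×3 = 31; y[2] = 1×3 + 2×4 + 4×2 + 4×2 + 1×3 = 30; y[3] = 1×3 + 2×3 + 4×4 + 4×2 + 1×2 = 35; y[4] = 1×2 + 2×3 + 4×3 + 4×4 + 1×2 = 38. Result: [34, 31, 30, 35, 38]

[34, 31, 30, 35, 38]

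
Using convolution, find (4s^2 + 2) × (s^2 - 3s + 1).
Ascending coefficients: a = [2, 0, 4], b = [1, -3, 1]. c[0] = 2×1 = 2; c[1] = 2×-3 + 0×1 = -6; c[2] = 2×1 + 0×-3 + 4×1 = 6; c[3] = 0×1 + 4×-3 = -12; c[4] = 4×1 = 4. Result coefficients: [2, -6, 6, -12, 4] → 4s^4 - 12s^3 + 6s^2 - 6s + 2

4s^4 - 12s^3 + 6s^2 - 6s + 2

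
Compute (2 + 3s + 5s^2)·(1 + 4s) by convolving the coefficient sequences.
Ascending coefficients: a = [2, 3, 5], b = [1, 4]. c[0] = 2×1 = 2; c[1] = 2×4 + 3×1 = 11; c[2] = 3×4 + 5×1 = 17; c[3] = 5×4 = 20. Result coefficients: [2, 11, 17, 20] → 2 + 11s + 17s^2 + 20s^3

2 + 11s + 17s^2 + 20s^3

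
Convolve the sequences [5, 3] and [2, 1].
y[0] = 5×2 = 10; y[1] = 5×1 + 3×2 = 11; y[2] = 3×1 = 3

[10, 11, 3]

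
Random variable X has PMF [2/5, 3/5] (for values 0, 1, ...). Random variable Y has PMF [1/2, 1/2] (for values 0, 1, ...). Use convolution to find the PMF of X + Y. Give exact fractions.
P(X+Y=k) = Σ_i P(X=i)·P(Y=k-i) — a convolution of [2/5, 3/5] and [1/2, 1/2]. P(X+Y=0) = (2/5)×(1/2) = 1/5; P(X+Y=1) = (2/5)×(1/2) + (3/5)×(1/2) = 1/5 + 3/10 = 1/2; P(X+Y=2) = (3/5)×(1/2) = 3/10. PMF: [1/5, 1/2, 3/10] (sums to 1 ✓)

[1/5, 1/2, 3/10]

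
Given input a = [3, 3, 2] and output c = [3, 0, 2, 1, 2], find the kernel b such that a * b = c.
Output length 5 = len(a) + len(b) - 1 ⇒ len(b) = 3. Solve b forward using b[k] = (c[k] - Σ_{i≥1} a[i]·b[k-i]) / a[0]: b[0] = c[0] / a[0] = 3 / 3 = 1; b[1] = (c[1] - 3×1) / a[0] = (0 - 3×1) / 3 = -1; b[2] = (c[2] - 3×-1 - 2×1) / a[0] = (2 - 3×-1 - 2×1) / 3 = 1. So b = [1, -1, 1]. Forward-check [3, 3, 2] * [1, -1, 1]: c[0] = 3×1 = 3; c[1] = 3×-1 + 3×1 = 0; c[2] = 3×1 + 3×-1 + 2×1 = 2; c[3] = 3×1 + 2×-1 = 1; c[4] = 2×1 = 2 → [3, 0, 2, 1, 2] ✓

[1, -1, 1]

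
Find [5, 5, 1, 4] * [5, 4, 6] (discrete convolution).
y[0] = 5×5 = 25; y[1] = 5×4 + 5×5 = 45; y[2] = 5×6 + 5×4 + 1×5 = 55; y[3] = 5×6 + 1×4 + 4×5 = 54; y[4] = 1×6 + 4×4 = 22; y[5] = 4×6 = 24

[25, 45, 55, 54, 22, 24]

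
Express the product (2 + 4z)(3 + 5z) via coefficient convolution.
Ascending coefficients: a = [2, 4], b = [3, 5]. c[0] = 2×3 = 6; c[1] = 2×5 + 4×3 = 22; c[2] = 4×5 = 20. Result coefficients: [6, 22, 20] → 6 + 22z + 20z^2

6 + 22z + 20z^2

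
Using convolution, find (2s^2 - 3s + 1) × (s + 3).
Ascending coefficients: a = [1, -3, 2], b = [3, 1]. c[0] = 1×3 = 3; c[1] = 1×1 + -3×3 = -8; c[2] = -3×1 + 2×3 = 3; c[3] = 2×1 = 2. Result coefficients: [3, -8, 3, 2] → 2s^3 + 3s^2 - 8s + 3

2s^3 + 3s^2 - 8s + 3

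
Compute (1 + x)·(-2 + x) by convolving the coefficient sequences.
Ascending coefficients: a = [1, 1], b = [-2, 1]. c[0] = 1×-2 = -2; c[1] = 1×1 + 1×-2 = -1; c[2] = 1×1 = 1. Result coefficients: [-2, -1, 1] → -2 - x + x^2

-2 - x + x^2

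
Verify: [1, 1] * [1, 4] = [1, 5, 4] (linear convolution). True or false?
Recompute linear convolution of [1, 1] and [1, 4]: y[0] = 1×1 = 1; y[1] = 1×4 + 1×1 = 5; y[2] = 1×4 = 4 → [1, 5, 4]. Given [1, 5, 4] matches, so answer: Yes

Yes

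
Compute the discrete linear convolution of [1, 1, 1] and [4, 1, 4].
y[0] = 1×4 = 4; y[1] = 1×1 + 1×4 = 5; y[2] = 1×4 + 1×1 + 1×4 = 9; y[3] = 1×4 + 1×1 = 5; y[4] = 1×4 = 4

[4, 5, 9, 5, 4]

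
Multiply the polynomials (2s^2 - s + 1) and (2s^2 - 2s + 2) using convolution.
Ascending coefficients: a = [1, -1, 2], b = [2, -2, 2]. c[0] = 1×2 = 2; c[1] = 1×-2 + -1×2 = -4; c[2] = 1×2 + -1×-2 + 2×2 = 8; c[3] = -1×2 + 2×-2 = -6; c[4] = 2×2 = 4. Result coefficients: [2, -4, 8, -6, 4] → 4s^4 - 6s^3 + 8s^2 - 4s + 2

4s^4 - 6s^3 + 8s^2 - 4s + 2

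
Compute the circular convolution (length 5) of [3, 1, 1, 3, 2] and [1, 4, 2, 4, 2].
Use y[k] = Σ_j x[j]·h[(k-j) mod 5]. y[0] = 3×1 + 1×2 + 1×4 + 3×2 + 2×4 = 23; y[1] = 3×4 + 1×1 + 1×2 + 3×4 + 2×2 = 31; y[2] = 3×2 + 1×4 + 1×1 + 3×2 + 2×4 = 25; y[3] = 3×4 + 1×2 + 1×4 + 3×1 + 2×2 = 25; y[4] = 3×2 + 1×4 + 1×2 + 3×4 + 2×1 = 26. Result: [23, 31, 25, 25, 26]

[23, 31, 25, 25, 26]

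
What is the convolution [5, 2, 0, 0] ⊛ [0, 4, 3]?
y[0] = 5×0 = 0; y[1] = 5×4 + 2×0 = 20; y[2] = 5×3 + 2×4 + 0×0 = 23; y[3] = 2×3 + 0×4 + 0×0 = 6; y[4] = 0×3 + 0×4 = 0; y[5] = 0×3 = 0

[0, 20, 23, 6, 0, 0]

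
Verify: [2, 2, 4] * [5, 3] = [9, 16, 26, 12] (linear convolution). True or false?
Recompute linear convolution of [2, 2, 4] and [5, 3]: y[0] = 2×5 = 10; y[1] = 2×3 + 2×5 = 16; y[2] = 2×3 + 4×5 = 26; y[3] = 4×3 = 12 → [10, 16, 26, 12]. Compare to given [9, 16, 26, 12]: they differ at index 0: given 9, correct 10, so answer: No

No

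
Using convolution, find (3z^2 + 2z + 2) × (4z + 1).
Ascending coefficients: a = [2, 2, 3], b = [1, 4]. c[0] = 2×1 = 2; c[1] = 2×4 + 2×1 = 10; c[2] = 2×4 + 3×1 = 11; c[3] = 3×4 = 12. Result coefficients: [2, 10, 11, 12] → 12z^3 + 11z^2 + 10z + 2

12z^3 + 11z^2 + 10z + 2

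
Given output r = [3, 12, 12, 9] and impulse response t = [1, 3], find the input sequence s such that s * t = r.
Deconvolve r=[3, 12, 12, 9] by t=[1, 3]. Since t[0]=1, solve forward: s[0] = r[0] / 1 = 3; s[1] = (r[1] - 3×3) / 1 = 3; s[2] = (r[2] - 3×3) / 1 = 3. So s = [3, 3, 3]. Check by forward convolution: r[0] = 3×1 = 3; r[1] = 3×3 + 3×1 = 12; r[2] = 3×3 + 3×1 = 12; r[3] = 3×3 = 9

[3, 3, 3]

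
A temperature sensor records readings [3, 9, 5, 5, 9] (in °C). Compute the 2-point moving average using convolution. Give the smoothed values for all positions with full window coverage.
2-point moving average kernel = [1, 1]. Apply in 'valid' mode (full window coverage): avg[0] = (3 + 9) / 2 = 6.0; avg[1] = (9 + 5) / 2 = 7.0; avg[2] = (5 + 5) / 2 = 5.0; avg[3] = (5 + 9) / 2 = 7.0. Smoothed values: [6.0, 7.0, 5.0, 7.0]

[6.0, 7.0, 5.0, 7.0]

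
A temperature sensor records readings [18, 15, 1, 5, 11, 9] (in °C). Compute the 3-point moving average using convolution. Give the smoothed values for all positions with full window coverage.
3-point moving average kernel = [1, 1, 1]. Apply in 'valid' mode (full window coverage): avg[0] = (18 + 15 + 1) / 3 = 11.33; avg[1] = (15 + 1 + 5) / 3 = 7.0; avg[2] = (1 + 5 + 11) / 3 = 5.67; avg[3] = (5 + 11 + 9) / 3 = 8.33. Smoothed values: [11.33, 7.0, 5.67, 8.33]

[11.33, 7.0, 5.67, 8.33]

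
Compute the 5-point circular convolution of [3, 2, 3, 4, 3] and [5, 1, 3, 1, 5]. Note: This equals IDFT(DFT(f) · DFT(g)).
Either evaluate y[k] = Σ_j f[j]·g[(k-j) mod 5] directly, or use IDFT(DFT(f) · DFT(g)). y[0] = 3×5 + 2×5 + 3×1 + 4×3 + 3×1 = 43; y[1] = 3×1 + 2×5 + 3×5 + 4×1 + 3×3 = 41; y[2] = 3×3 + 2×1 + 3×5 + 4×5 + 3×1 = 49; y[3] = 3×1 + 2×3 + 3×1 + 4×5 + 3×5 = 47; y[4] = 3×5 + 2×1 + 3×3 + 4×1 + 3×5 = 45. Result: [43, 41, 49, 47, 45]

[43, 41, 49, 47, 45]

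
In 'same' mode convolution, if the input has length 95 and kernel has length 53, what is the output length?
'Same' mode returns an output with the same length as the input: 95

95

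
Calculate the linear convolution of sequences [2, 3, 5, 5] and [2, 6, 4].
y[0] = 2×2 = 4; y[1] = 2×6 + 3×2 = 18; y[2] = 2×4 + 3×6 + 5×2 = 36; y[3] = 3×4 + 5×6 + 5×2 = 52; y[4] = 5×4 + 5×6 = 50; y[5] = 5×4 = 20

[4, 18, 36, 52, 50, 20]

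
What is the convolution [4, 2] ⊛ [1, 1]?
y[0] = 4×1 = 4; y[1] = 4×1 + 2×1 = 6; y[2] = 2×1 = 2

[4, 6, 2]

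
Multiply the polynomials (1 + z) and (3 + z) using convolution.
Ascending coefficients: a = [1, 1], b = [3, 1]. c[0] = 1×3 = 3; c[1] = 1×1 + 1×3 = 4; c[2] = 1×1 = 1. Result coefficients: [3, 4, 1] → 3 + 4z + z^2

3 + 4z + z^2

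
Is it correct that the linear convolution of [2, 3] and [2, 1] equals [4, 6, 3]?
Recompute linear convolution of [2, 3] and [2, 1]: y[0] = 2×2 = 4; y[1] = 2×1 + 3×2 = 8; y[2] = 3×1 = 3 → [4, 8, 3]. Compare to given [4, 6, 3]: they differ at index 1: given 6, correct 8, so answer: No

No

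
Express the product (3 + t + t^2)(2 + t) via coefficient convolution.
Ascending coefficients: a = [3, 1, 1], b = [2, 1]. c[0] = 3×2 = 6; c[1] = 3×1 + 1×2 = 5; c[2] = 1×1 + 1×2 = 3; c[3] = 1×1 = 1. Result coefficients: [6, 5, 3, 1] → 6 + 5t + 3t^2 + t^3

6 + 5t + 3t^2 + t^3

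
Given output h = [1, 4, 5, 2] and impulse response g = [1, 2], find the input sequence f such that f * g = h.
Deconvolve h=[1, 4, 5, 2] by g=[1, 2]. Since g[0]=1, solve forward: f[0] = h[0] / 1 = 1; f[1] = (h[1] - 1×2) / 1 = 2; f[2] = (h[2] - 2×2) / 1 = 1. So f = [1, 2, 1]. Check by forward convolution: h[0] = 1×1 = 1; h[1] = 1×2 + 2×1 = 4; h[2] = 2×2 + 1×1 = 5; h[3] = 1×2 = 2

[1, 2, 1]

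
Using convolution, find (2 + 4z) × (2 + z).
Ascending coefficients: a = [2, 4], b = [2, 1]. c[0] = 2×2 = 4; c[1] = 2×1 + 4×2 = 10; c[2] = 4×1 = 4. Result coefficients: [4, 10, 4] → 4 + 10z + 4z^2

4 + 10z + 4z^2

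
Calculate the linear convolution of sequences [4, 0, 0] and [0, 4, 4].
y[0] = 4×0 = 0; y[1] = 4×4 + 0×0 = 16; y[2] = 4×4 + 0×4 + 0×0 = 16; y[3] = 0×4 + 0×4 = 0; y[4] = 0×4 = 0

[0, 16, 16, 0, 0]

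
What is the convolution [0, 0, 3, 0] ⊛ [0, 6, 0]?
y[0] = 0×0 = 0; y[1] = 0×6 + 0×0 = 0; y[2] = 0×0 + 0×6 + 3×0 = 0; y[3] = 0×0 + 3×6 + 0×0 = 18; y[4] = 3×0 + 0×6 = 0; y[5] = 0×0 = 0

[0, 0, 0, 18, 0, 0]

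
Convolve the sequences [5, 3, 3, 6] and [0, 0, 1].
y[0] = 5×0 = 0; y[1] = 5×0 + 3×0 = 0; y[2] = 5×1 + 3×0 + 3×0 = 5; y[3] = 3×1 + 3×0 + 6×0 = 3; y[4] = 3×1 + 6×0 = 3; y[5] = 6×1 = 6

[0, 0, 5, 3, 3, 6]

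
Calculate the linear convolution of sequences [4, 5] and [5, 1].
y[0] = 4×5 = 20; y[1] = 4×1 + 5×5 = 29; y[2] = 5×1 = 5

[20, 29, 5]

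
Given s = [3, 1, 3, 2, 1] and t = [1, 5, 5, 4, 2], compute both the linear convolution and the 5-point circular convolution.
Linear: y_lin[0] = 3×1 = 3; y_lin[1] = 3×5 + 1×1 = 16; y_lin[2] = 3×5 + 1×5 + 3×1 = 23; y_lin[3] = 3×4 + 1×5 + 3×5 + 2×1 = 34; y_lin[4] = 3×2 + 1×4 + 3×5 + 2×5 + 1×1 = 36; y_lin[5] = 1×2 + 3×4 + 2×5 + 1×5 = 29; y_lin[6] = 3×2 + 2×4 + 1×5 = 19; y_lin[7] = 2×2 + 1×4 = 8; y_lin[8] = 1×2 = 2 → [3, 16, 23, 34, 36, 29, 19, 8, 2]. Circular (length 5): y[0] = 3×1 + 1×2 + 3×4 + 2×5 + 1×5 = 32; y[1] = 3×5 + 1×1 + 3×2 + 2×4 + 1×5 = 35; y[2] = 3×5 + 1×5 + 3×1 + 2×2 + 1×4 = 31; y[3] = 3×4 + 1×5 + 3×5 + 2×1 + 1×2 = 36; y[4] = 3×2 + 1×4 + 3×5 + 2×5 + 1×1 = 36 → [32, 35, 31, 36, 36]

Linear: [3, 16, 23, 34, 36, 29, 19, 8, 2], Circular: [32, 35, 31, 36, 36]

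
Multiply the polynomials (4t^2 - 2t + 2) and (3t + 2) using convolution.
Ascending coefficients: a = [2, -2, 4], b = [2, 3]. c[0] = 2×2 = 4; c[1] = 2×3 + -2×2 = 2; c[2] = -2×3 + 4×2 = 2; c[3] = 4×3 = 12. Result coefficients: [4, 2, 2, 12] → 12t^3 + 2t^2 + 2t + 4

12t^3 + 2t^2 + 2t + 4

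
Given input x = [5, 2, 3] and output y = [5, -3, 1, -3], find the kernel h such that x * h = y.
Output length 4 = len(x) + len(h) - 1 ⇒ len(h) = 2. Solve h forward using h[k] = (y[k] - Σ_{i≥1} x[i]·h[k-i]) / x[0]: h[0] = y[0] / x[0] = 5 / 5 = 1; h[1] = (y[1] - 2×1) / x[0] = (-3 - 2×1) / 5 = -1. So h = [1, -1]. Forward-check [5, 2, 3] * [1, -1]: y[0] = 5×1 = 5; y[1] = 5×-1 + 2×1 = -3; y[2] = 2×-1 + 3×1 = 1; y[3] = 3×-1 = -3 → [5, -3, 1, -3] ✓

[1, -1]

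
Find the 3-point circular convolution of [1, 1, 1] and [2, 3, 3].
Use y[k] = Σ_j x[j]·h[(k-j) mod 3]. y[0] = 1×2 + 1×3 + 1×3 = 8; y[1] = 1×3 + 1×2 + 1×3 = 8; y[2] = 1×3 + 1×3 + 1×2 = 8. Result: [8, 8, 8]

[8, 8, 8]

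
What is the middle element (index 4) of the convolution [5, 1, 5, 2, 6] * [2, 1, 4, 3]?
Use y[k] = Σ_i a[i]·b[k-i] at k=4. y[4] = 1×3 + 5×4 + 2×1 + 6×2 = 37

37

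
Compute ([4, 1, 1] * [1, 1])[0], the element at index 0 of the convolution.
Use y[k] = Σ_i a[i]·b[k-i] at k=0. y[0] = 4×1 = 4

4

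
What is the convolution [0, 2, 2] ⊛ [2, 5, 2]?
y[0] = 0×2 = 0; y[1] = 0×5 + 2×2 = 4; y[2] = 0×2 + 2×5 + 2×2 = 14; y[3] = 2×2 + 2×5 = 14; y[4] = 2×2 = 4

[0, 4, 14, 14, 4]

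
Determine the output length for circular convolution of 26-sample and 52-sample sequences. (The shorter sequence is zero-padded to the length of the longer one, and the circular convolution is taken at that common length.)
Circular convolution (zero-padding the shorter input) has length max(m, n) = max(26, 52) = 52

52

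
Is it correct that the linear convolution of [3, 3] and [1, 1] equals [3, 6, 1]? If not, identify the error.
Recompute linear convolution of [3, 3] and [1, 1]: y[0] = 3×1 = 3; y[1] = 3×1 + 3×1 = 6; y[2] = 3×1 = 3 → [3, 6, 3]. Compare to given [3, 6, 1]: they differ at index 2: given 1, correct 3, so answer: No

No. Error at index 2: given 1, correct 3.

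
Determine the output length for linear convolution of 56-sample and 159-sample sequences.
Linear/full convolution length: m + n - 1 = 56 + 159 - 1 = 214

214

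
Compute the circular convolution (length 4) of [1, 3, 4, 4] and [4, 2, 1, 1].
Use y[k] = Σ_j a[j]·b[(k-j) mod 4]. y[0] = 1×4 + 3×1 + 4×1 + 4×2 = 19; y[1] = 1×2 + 3×4 + 4×1 + 4×1 = 22; y[2] = 1×1 + 3×2 + 4×4 + 4×1 = 27; y[3] = 1×1 + 3×1 + 4×2 + 4×4 = 28. Result: [19, 22, 27, 28]

[19, 22, 27, 28]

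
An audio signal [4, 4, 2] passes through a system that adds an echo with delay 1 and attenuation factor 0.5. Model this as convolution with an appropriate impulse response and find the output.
Direct-path + delayed-attenuated-path model → impulse response h = [1, 0.5] (1 at lag 0, 0.5 at lag 1). Output y[n] = x[n] + 0.5·x[n - 1] (with x[n] = 0 outside 0..2): y[0] = 4 + 0.5×0 = 4; y[1] = 4 + 0.5×4 = 6.0; y[2] = 2 + 0.5×4 = 4.0; y[3] = 0 + 0.5×2 = 1.0. So y = [4, 6.0, 4.0, 1.0]

[4, 6.0, 4.0, 1.0]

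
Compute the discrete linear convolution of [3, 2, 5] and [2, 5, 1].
y[0] = 3×2 = 6; y[1] = 3×5 + 2×2 = 19; y[2] = 3×1 + 2×5 + 5×2 = 23; y[3] = 2×1 + 5×5 = 27; y[4] = 5×1 = 5

[6, 19, 23, 27, 5]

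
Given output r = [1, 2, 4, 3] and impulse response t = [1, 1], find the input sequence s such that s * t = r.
Deconvolve r=[1, 2, 4, 3] by t=[1, 1]. Since t[0]=1, solve forward: s[0] = r[0] / 1 = 1; s[1] = (r[1] - 1×1) / 1 = 1; s[2] = (r[2] - 1×1) / 1 = 3. So s = [1, 1, 3]. Check by forward convolution: r[0] = 1×1 = 1; r[1] = 1×1 + 1×1 = 2; r[2] = 1×1 + 3×1 = 4; r[3] = 3×1 = 3

[1, 1, 3]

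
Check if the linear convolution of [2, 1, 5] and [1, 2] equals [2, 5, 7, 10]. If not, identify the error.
Recompute linear convolution of [2, 1, 5] and [1, 2]: y[0] = 2×1 = 2; y[1] = 2×2 + 1×1 = 5; y[2] = 1×2 + 5×1 = 7; y[3] = 5×2 = 10 → [2, 5, 7, 10]. Given [2, 5, 7, 10] matches, so answer: Yes

Yes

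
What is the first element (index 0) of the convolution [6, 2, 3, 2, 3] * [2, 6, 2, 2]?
Use y[k] = Σ_i a[i]·b[k-i] at k=0. y[0] = 6×2 = 12

12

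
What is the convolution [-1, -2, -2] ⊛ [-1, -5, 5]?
y[0] = -1×-1 = 1; y[1] = -1×-5 + -2×-1 = 7; y[2] = -1×5 + -2×-5 + -2×-1 = 7; y[3] = -2×5 + -2×-5 = 0; y[4] = -2×5 = -10

[1, 7, 7, 0, -10]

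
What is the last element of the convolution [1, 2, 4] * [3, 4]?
Use y[k] = Σ_i a[i]·b[k-i] at k=3. y[3] = 4×4 = 16

16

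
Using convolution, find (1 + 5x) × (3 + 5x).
Ascending coefficients: a = [1, 5], b = [3, 5]. c[0] = 1×3 = 3; c[1] = 1×5 + 5×3 = 20; c[2] = 5×5 = 25. Result coefficients: [3, 20, 25] → 3 + 20x + 25x^2

3 + 20x + 25x^2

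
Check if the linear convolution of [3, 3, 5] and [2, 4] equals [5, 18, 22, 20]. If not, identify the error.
Recompute linear convolution of [3, 3, 5] and [2, 4]: y[0] = 3×2 = 6; y[1] = 3×4 + 3×2 = 18; y[2] = 3×4 + 5×2 = 22; y[3] = 5×4 = 20 → [6, 18, 22, 20]. Compare to given [5, 18, 22, 20]: they differ at index 0: given 5, correct 6, so answer: No

No. Error at index 0: given 5, correct 6.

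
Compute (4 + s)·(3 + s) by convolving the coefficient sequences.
Ascending coefficients: a = [4, 1], b = [3, 1]. c[0] = 4×3 = 12; c[1] = 4×1 + 1×3 = 7; c[2] = 1×1 = 1. Result coefficients: [12, 7, 1] → 12 + 7s + s^2

12 + 7s + s^2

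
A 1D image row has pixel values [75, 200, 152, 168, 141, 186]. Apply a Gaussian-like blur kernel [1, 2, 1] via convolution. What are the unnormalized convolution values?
Convolve image row [75, 200, 152, 168, 141, 186] with kernel [1, 2, 1]: y[0] = 75×1 = 75; y[1] = 75×2 + 200×1 = 350; y[2] = 75×1 + 200×2 + 152×1 = 627; y[3] = 200×1 + 152×2 + 168×1 = 672; y[4] = 152×1 + 168×2 + 141×1 = 629; y[5] = 168×1 + 141×2 + 186×1 = 636; y[6] = 141×1 + 186×2 = 513; y[7] = 186×1 = 186 → [75, 350, 627, 672, 629, 636, 513, 186]. Normalization factor = sum(kernel) = 4.

[75, 350, 627, 672, 629, 636, 513, 186]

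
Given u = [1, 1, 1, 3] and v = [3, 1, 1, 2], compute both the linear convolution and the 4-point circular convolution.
Linear: y_lin[0] = 1×3 = 3; y_lin[1] = 1×1 + 1×3 = 4; y_lin[2] = 1×1 + 1×1 + 1×3 = 5; y_lin[3] = 1×2 + 1×1 + 1×1 + 3×3 = 13; y_lin[4] = 1×2 + 1×1 + 3×1 = 6; y_lin[5] = 1×2 + 3×1 = 5; y_lin[6] = 3×2 = 6 → [3, 4, 5, 13, 6, 5, 6]. Circular (length 4): y[0] = 1×3 + 1×2 + 1×1 + 3×1 = 9; y[1] = 1×1 + 1×3 + 1×2 + 3×1 = 9; y[2] = 1×1 + 1×1 + 1×3 + 3×2 = 11; y[3] = 1×2 + 1×1 + 1×1 + 3×3 = 13 → [9, 9, 11, 13]

Linear: [3, 4, 5, 13, 6, 5, 6], Circular: [9, 9, 11, 13]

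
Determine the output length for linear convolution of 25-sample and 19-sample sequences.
Linear/full convolution length: m + n - 1 = 25 + 19 - 1 = 43

43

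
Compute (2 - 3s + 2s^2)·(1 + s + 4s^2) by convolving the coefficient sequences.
Ascending coefficients: a = [2, -3, 2], b = [1, 1, 4]. c[0] = 2×1 = 2; c[1] = 2×1 + -3×1 = -1; c[2] = 2×4 + -3×1 + 2×1 = 7; c[3] = -3×4 + 2×1 = -10; c[4] = 2×4 = 8. Result coefficients: [2, -1, 7, -10, 8] → 2 - s + 7s^2 - 10s^3 + 8s^4

2 - s + 7s^2 - 10s^3 + 8s^4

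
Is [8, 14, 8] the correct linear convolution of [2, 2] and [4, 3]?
Recompute linear convolution of [2, 2] and [4, 3]: y[0] = 2×4 = 8; y[1] = 2×3 + 2×4 = 14; y[2] = 2×3 = 6 → [8, 14, 6]. Compare to given [8, 14, 8]: they differ at index 2: given 8, correct 6, so answer: No

No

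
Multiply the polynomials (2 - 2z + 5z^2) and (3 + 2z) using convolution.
Ascending coefficients: a = [2, -2, 5], b = [3, 2]. c[0] = 2×3 = 6; c[1] = 2×2 + -2×3 = -2; c[2] = -2×2 + 5×3 = 11; c[3] = 5×2 = 10. Result coefficients: [6, -2, 11, 10] → 6 - 2z + 11z^2 + 10z^3

6 - 2z + 11z^2 + 10z^3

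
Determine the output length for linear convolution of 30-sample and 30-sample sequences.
Linear/full convolution length: m + n - 1 = 30 + 30 - 1 = 59

59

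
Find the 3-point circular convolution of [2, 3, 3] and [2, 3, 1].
Use y[k] = Σ_j a[j]·b[(k-j) mod 3]. y[0] = 2×2 + 3×1 + 3×3 = 16; y[1] = 2×3 + 3×2 + 3×1 = 15; y[2] = 2×1 + 3×3 + 3×2 = 17. Result: [16, 15, 17]

[16, 15, 17]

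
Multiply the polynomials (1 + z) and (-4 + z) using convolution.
Ascending coefficients: a = [1, 1], b = [-4, 1]. c[0] = 1×-4 = -4; c[1] = 1×1 + 1×-4 = -3; c[2] = 1×1 = 1. Result coefficients: [-4, -3, 1] → -4 - 3z + z^2

-4 - 3z + z^2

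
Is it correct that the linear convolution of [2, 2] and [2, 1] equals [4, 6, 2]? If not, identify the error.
Recompute linear convolution of [2, 2] and [2, 1]: y[0] = 2×2 = 4; y[1] = 2×1 + 2×2 = 6; y[2] = 2×1 = 2 → [4, 6, 2]. Given [4, 6, 2] matches, so answer: Yes

Yes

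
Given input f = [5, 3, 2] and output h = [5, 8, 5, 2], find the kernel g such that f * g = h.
Output length 4 = len(f) + len(g) - 1 ⇒ len(g) = 2. Solve g forward using g[k] = (h[k] - Σ_{i≥1} f[i]·g[k-i]) / f[0]: g[0] = h[0] / f[0] = 5 / 5 = 1; g[1] = (h[1] - 3×1) / f[0] = (8 - 3×1) / 5 = 1. So g = [1, 1]. Forward-check [5, 3, 2] * [1, 1]: h[0] = 5×1 = 5; h[1] = 5×1 + 3×1 = 8; h[2] = 3×1 + 2×1 = 5; h[3] = 2×1 = 2 → [5, 8, 5, 2] ✓

[1, 1]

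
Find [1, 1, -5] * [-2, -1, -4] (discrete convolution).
y[0] = 1×-2 = -2; y[1] = 1×-1 + 1×-2 = -3; y[2] = 1×-4 + 1×-1 + -5×-2 = 5; y[3] = 1×-4 + -5×-1 = 1; y[4] = -5×-4 = 20

[-2, -3, 5, 1, 20]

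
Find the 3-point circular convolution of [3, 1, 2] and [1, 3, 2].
Use y[k] = Σ_j s[j]·t[(k-j) mod 3]. y[0] = 3×1 + 1×2 + 2×3 = 11; y[1] = 3×3 + 1×1 + 2×2 = 14; y[2] = 3×2 + 1×3 + 2×1 = 11. Result: [11, 14, 11]

[11, 14, 11]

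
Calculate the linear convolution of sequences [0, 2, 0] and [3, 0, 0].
y[0] = 0×3 = 0; y[1] = 0×0 + 2×3 = 6; y[2] = 0×0 + 2×0 + 0×3 = 0; y[3] = 2×0 + 0×0 = 0; y[4] = 0×0 = 0

[0, 6, 0, 0, 0]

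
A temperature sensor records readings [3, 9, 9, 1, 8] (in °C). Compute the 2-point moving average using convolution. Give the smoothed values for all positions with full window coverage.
2-point moving average kernel = [1, 1]. Apply in 'valid' mode (full window coverage): avg[0] = (3 + 9) / 2 = 6.0; avg[1] = (9 + 9) / 2 = 9.0; avg[2] = (9 + 1) / 2 = 5.0; avg[3] = (1 + 8) / 2 = 4.5. Smoothed values: [6.0, 9.0, 5.0, 4.5]

[6.0, 9.0, 5.0, 4.5]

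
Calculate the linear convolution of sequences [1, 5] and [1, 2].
y[0] = 1×1 = 1; y[1] = 1×2 + 5×1 = 7; y[2] = 5×2 = 10

[1, 7, 10]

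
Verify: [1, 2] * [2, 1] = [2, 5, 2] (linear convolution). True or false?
Recompute linear convolution of [1, 2] and [2, 1]: y[0] = 1×2 = 2; y[1] = 1×1 + 2×2 = 5; y[2] = 2×1 = 2 → [2, 5, 2]. Given [2, 5, 2] matches, so answer: Yes

Yes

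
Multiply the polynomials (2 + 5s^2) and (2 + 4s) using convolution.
Ascending coefficients: a = [2, 0, 5], b = [2, 4]. c[0] = 2×2 = 4; c[1] = 2×4 + 0×2 = 8; c[2] = 0×4 + 5×2 = 10; c[3] = 5×4 = 20. Result coefficients: [4, 8, 10, 20] → 4 + 8s + 10s^2 + 20s^3

4 + 8s + 10s^2 + 20s^3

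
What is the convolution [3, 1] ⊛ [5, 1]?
y[0] = 3×5 = 15; y[1] = 3×1 + 1×5 = 8; y[2] = 1×1 = 1

[15, 8, 1]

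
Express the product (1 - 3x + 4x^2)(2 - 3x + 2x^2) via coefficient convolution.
Ascending coefficients: a = [1, -3, 4], b = [2, -3, 2]. c[0] = 1×2 = 2; c[1] = 1×-3 + -3×2 = -9; c[2] = 1×2 + -3×-3 + 4×2 = 19; c[3] = -3×2 + 4×-3 = -18; c[4] = 4×2 = 8. Result coefficients: [2, -9, 19, -18, 8] → 2 - 9x + 19x^2 - 18x^3 + 8x^4

2 - 9x + 19x^2 - 18x^3 + 8x^4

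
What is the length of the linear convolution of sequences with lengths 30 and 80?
Linear/full convolution length: m + n - 1 = 30 + 80 - 1 = 109

109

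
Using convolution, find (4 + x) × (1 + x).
Ascending coefficients: a = [4, 1], b = [1, 1]. c[0] = 4×1 = 4; c[1] = 4×1 + 1×1 = 5; c[2] = 1×1 = 1. Result coefficients: [4, 5, 1] → 4 + 5x + x^2

4 + 5x + x^2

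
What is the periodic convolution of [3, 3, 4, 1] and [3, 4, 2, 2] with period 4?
Use y[k] = Σ_j a[j]·b[(k-j) mod 4]. y[0] = 3×3 + 3×2 + 4×2 + 1×4 = 27; y[1] = 3×4 + 3×3 + 4×2 + 1×2 = 31; y[2] = 3×2 + 3×4 + 4×3 + 1×2 = 32; y[3] = 3×2 + 3×2 + 4×4 + 1×3 = 31. Result: [27, 31, 32, 31]

[27, 31, 32, 31]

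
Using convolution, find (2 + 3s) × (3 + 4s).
Ascending coefficients: a = [2, 3], b = [3, 4]. c[0] = 2×3 = 6; c[1] = 2×4 + 3×3 = 17; c[2] = 3×4 = 12. Result coefficients: [6, 17, 12] → 6 + 17s + 12s^2

6 + 17s + 12s^2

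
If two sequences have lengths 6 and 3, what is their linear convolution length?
Linear/full convolution length: m + n - 1 = 6 + 3 - 1 = 8

8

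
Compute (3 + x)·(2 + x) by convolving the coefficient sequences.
Ascending coefficients: a = [3, 1], b = [2, 1]. c[0] = 3×2 = 6; c[1] = 3×1 + 1×2 = 5; c[2] = 1×1 = 1. Result coefficients: [6, 5, 1] → 6 + 5x + x^2

6 + 5x + x^2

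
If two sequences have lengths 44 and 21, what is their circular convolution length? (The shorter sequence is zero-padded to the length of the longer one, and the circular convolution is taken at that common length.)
Circular convolution (zero-padding the shorter input) has length max(m, n) = max(44, 21) = 44

44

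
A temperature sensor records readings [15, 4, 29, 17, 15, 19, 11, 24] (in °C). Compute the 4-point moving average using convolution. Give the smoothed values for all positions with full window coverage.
4-point moving average kernel = [1, 1, 1, 1]. Apply in 'valid' mode (full window coverage): avg[0] = (15 + 4 + 29 + 17) / 4 = 16.25; avg[1] = (4 + 29 + 17 + 15) / 4 = 16.25; avg[2] = (29 + 17 + 15 + 19) / 4 = 20.0; avg[3] = (17 + 15 + 19 + 11) / 4 = 15.5; avg[4] = (15 + 19 + 11 + 24) / 4 = 17.25. Smoothed values: [16.25, 16.25, 20.0, 15.5, 17.25]

[16.25, 16.25, 20.0, 15.5, 17.25]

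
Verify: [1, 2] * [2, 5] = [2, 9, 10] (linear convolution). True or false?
Recompute linear convolution of [1, 2] and [2, 5]: y[0] = 1×2 = 2; y[1] = 1×5 + 2×2 = 9; y[2] = 2×5 = 10 → [2, 9, 10]. Given [2, 9, 10] matches, so answer: Yes

Yes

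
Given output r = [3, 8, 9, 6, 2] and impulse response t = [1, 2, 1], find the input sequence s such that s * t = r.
Deconvolve r=[3, 8, 9, 6, 2] by t=[1, 2, 1]. Since t[0]=1, solve forward: s[0] = r[0] / 1 = 3; s[1] = (r[1] - 3×2) / 1 = 2; s[2] = (r[2] - 2×2 - 3×1) / 1 = 2. So s = [3, 2, 2]. Check by forward convolution: r[0] = 3×1 = 3; r[1] = 3×2 + 2×1 = 8; r[2] = 3×1 + 2×2 + 2×1 = 9; r[3] = 2×1 + 2×2 = 6; r[4] = 2×1 = 2

[3, 2, 2]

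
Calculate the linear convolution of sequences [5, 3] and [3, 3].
y[0] = 5×3 = 15; y[1] = 5×3 + 3×3 = 24; y[2] = 3×3 = 9

[15, 24, 9]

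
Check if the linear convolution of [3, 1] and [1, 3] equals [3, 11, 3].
Recompute linear convolution of [3, 1] and [1, 3]: y[0] = 3×1 = 3; y[1] = 3×3 + 1×1 = 10; y[2] = 1×3 = 3 → [3, 10, 3]. Compare to given [3, 11, 3]: they differ at index 1: given 11, correct 10, so answer: No

No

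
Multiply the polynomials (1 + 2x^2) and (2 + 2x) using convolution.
Ascending coefficients: a = [1, 0, 2], b = [2, 2]. c[0] = 1×2 = 2; c[1] = 1×2 + 0×2 = 2; c[2] = 0×2 + 2×2 = 4; c[3] = 2×2 = 4. Result coefficients: [2, 2, 4, 4] → 2 + 2x + 4x^2 + 4x^3

2 + 2x + 4x^2 + 4x^3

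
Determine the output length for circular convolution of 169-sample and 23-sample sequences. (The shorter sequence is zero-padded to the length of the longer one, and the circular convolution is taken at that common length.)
Circular convolution (zero-padding the shorter input) has length max(m, n) = max(169, 23) = 169

169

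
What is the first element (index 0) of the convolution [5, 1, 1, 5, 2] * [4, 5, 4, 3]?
Use y[k] = Σ_i a[i]·b[k-i] at k=0. y[0] = 5×4 = 20

20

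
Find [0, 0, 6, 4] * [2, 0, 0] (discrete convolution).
y[0] = 0×2 = 0; y[1] = 0×0 + 0×2 = 0; y[2] = 0×0 + 0×0 + 6×2 = 12; y[3] = 0×0 + 6×0 + 4×2 = 8; y[4] = 6×0 + 4×0 = 0; y[5] = 4×0 = 0

[0, 0, 12, 8, 0, 0]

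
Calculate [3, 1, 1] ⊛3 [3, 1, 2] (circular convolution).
Use y[k] = Σ_j x[j]·h[(k-j) mod 3]. y[0] = 3×3 + 1×2 + 1×1 = 12; y[1] = 3×1 + 1×3 + 1×2 = 8; y[2] = 3×2 + 1×1 + 1×3 = 10. Result: [12, 8, 10]

[12, 8, 10]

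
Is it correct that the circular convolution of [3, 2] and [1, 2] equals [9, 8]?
Recompute circular convolution of [3, 2] and [1, 2]: y[0] = 3×1 + 2×2 = 7; y[1] = 3×2 + 2×1 = 8 → [7, 8]. Compare to given [9, 8]: they differ at index 0: given 9, correct 7, so answer: No

No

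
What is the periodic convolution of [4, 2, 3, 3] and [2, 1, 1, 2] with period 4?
Use y[k] = Σ_j x[j]·h[(k-j) mod 4]. y[0] = 4×2 + 2×2 + 3×1 + 3×1 = 18; y[1] = 4×1 + 2×2 + 3×2 + 3×1 = 17; y[2] = 4×1 + 2×1 + 3×2 + 3×2 = 18; y[3] = 4×2 + 2×1 + 3×1 + 3×2 = 19. Result: [18, 17, 18, 19]

[18, 17, 18, 19]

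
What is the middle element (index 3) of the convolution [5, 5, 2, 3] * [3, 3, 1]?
Use y[k] = Σ_i a[i]·b[k-i] at k=3. y[3] = 5×1 + 2×3 + 3×3 = 20

20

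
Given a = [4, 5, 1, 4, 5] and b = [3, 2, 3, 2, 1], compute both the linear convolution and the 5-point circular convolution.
Linear: y_lin[0] = 4×3 = 12; y_lin[1] = 4×2 + 5×3 = 23; y_lin[2] = 4×3 + 5×2 + 1×3 = 25; y_lin[3] = 4×2 + 5×3 + 1×2 + 4×3 = 37; y_lin[4] = 4×1 + 5×2 + 1×3 + 4×2 + 5×3 = 40; y_lin[5] = 5×1 + 1×2 + 4×3 + 5×2 = 29; y_lin[6] = 1×1 + 4×2 + 5×3 = 24; y_lin[7] = 4×1 + 5×2 = 14; y_lin[8] = 5×1 = 5 → [12, 23, 25, 37, 40, 29, 24, 14, 5]. Circular (length 5): y[0] = 4×3 + 5×1 + 1×2 + 4×3 + 5×2 = 41; y[1] = 4×2 + 5×3 + 1×1 + 4×2 + 5×3 = 47; y[2] = 4×3 + 5×2 + 1×3 + 4×1 + 5×2 = 39; y[3] = 4×2 + 5×3 + 1×2 + 4×3 + 5×1 = 42; y[4] = 4×1 + 5×2 + 1×3 + 4×2 + 5×3 = 40 → [41, 47, 39, 42, 40]

Linear: [12, 23, 25, 37, 40, 29, 24, 14, 5], Circular: [41, 47, 39, 42, 40]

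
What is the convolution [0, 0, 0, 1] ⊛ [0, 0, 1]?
y[0] = 0×0 = 0; y[1] = 0×0 + 0×0 = 0; y[2] = 0×1 + 0×0 + 0×0 = 0; y[3] = 0×1 + 0×0 + 1×0 = 0; y[4] = 0×1 + 1×0 = 0; y[5] = 1×1 = 1

[0, 0, 0, 0, 0, 1]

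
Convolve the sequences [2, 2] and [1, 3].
y[0] = 2×1 = 2; y[1] = 2×3 + 2×1 = 8; y[2] = 2×3 = 6

[2, 8, 6]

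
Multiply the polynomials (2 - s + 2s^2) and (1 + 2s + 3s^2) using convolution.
Ascending coefficients: a = [2, -1, 2], b = [1, 2, 3]. c[0] = 2×1 = 2; c[1] = 2×2 + -1×1 = 3; c[2] = 2×3 + -1×2 + 2×1 = 6; c[3] = -1×3 + 2×2 = 1; c[4] = 2×3 = 6. Result coefficients: [2, 3, 6, 1, 6] → 2 + 3s + 6s^2 + s^3 + 6s^4

2 + 3s + 6s^2 + s^3 + 6s^4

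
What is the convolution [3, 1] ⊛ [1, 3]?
y[0] = 3×1 = 3; y[1] = 3×3 + 1×1 = 10; y[2] = 1×3 = 3

[3, 10, 3]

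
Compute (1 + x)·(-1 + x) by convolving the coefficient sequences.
Ascending coefficients: a = [1, 1], b = [-1, 1]. c[0] = 1×-1 = -1; c[1] = 1×1 + 1×-1 = 0; c[2] = 1×1 = 1. Result coefficients: [-1, 0, 1] → -1 + x^2

-1 + x^2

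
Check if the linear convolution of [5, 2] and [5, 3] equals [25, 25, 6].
Recompute linear convolution of [5, 2] and [5, 3]: y[0] = 5×5 = 25; y[1] = 5×3 + 2×5 = 25; y[2] = 2×3 = 6 → [25, 25, 6]. Given [25, 25, 6] matches, so answer: Yes

Yes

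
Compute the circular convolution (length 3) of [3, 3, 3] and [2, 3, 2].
Use y[k] = Σ_j a[j]·b[(k-j) mod 3]. y[0] = 3×2 + 3×2 + 3×3 = 21; y[1] = 3×3 + 3×2 + 3×2 = 21; y[2] = 3×2 + 3×3 + 3×2 = 21. Result: [21, 21, 21]

[21, 21, 21]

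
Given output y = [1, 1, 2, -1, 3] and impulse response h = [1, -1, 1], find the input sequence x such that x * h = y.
Deconvolve y=[1, 1, 2, -1, 3] by h=[1, -1, 1]. Since h[0]=1, solve forward: x[0] = y[0] / 1 = 1; x[1] = (y[1] - 1×-1) / 1 = 2; x[2] = (y[2] - 2×-1 - 1×1) / 1 = 3. So x = [1, 2, 3]. Check by forward convolution: y[0] = 1×1 = 1; y[1] = 1×-1 + 2×1 = 1; y[2] = 1×1 + 2×-1 + 3×1 = 2; y[3] = 2×1 + 3×-1 = -1; y[4] = 3×1 = 3

[1, 2, 3]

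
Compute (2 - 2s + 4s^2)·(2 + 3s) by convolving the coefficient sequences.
Ascending coefficients: a = [2, -2, 4], b = [2, 3]. c[0] = 2×2 = 4; c[1] = 2×3 + -2×2 = 2; c[2] = -2×3 + 4×2 = 2; c[3] = 4×3 = 12. Result coefficients: [4, 2, 2, 12] → 4 + 2s + 2s^2 + 12s^3

4 + 2s + 2s^2 + 12s^3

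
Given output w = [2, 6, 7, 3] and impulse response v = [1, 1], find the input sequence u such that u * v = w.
Deconvolve w=[2, 6, 7, 3] by v=[1, 1]. Since v[0]=1, solve forward: u[0] = w[0] / 1 = 2; u[1] = (w[1] - 2×1) / 1 = 4; u[2] = (w[2] - 4×1) / 1 = 3. So u = [2, 4, 3]. Check by forward convolution: w[0] = 2×1 = 2; w[1] = 2×1 + 4×1 = 6; w[2] = 4×1 + 3×1 = 7; w[3] = 3×1 = 3

[2, 4, 3]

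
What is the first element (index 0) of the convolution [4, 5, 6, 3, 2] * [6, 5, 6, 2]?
Use y[k] = Σ_i a[i]·b[k-i] at k=0. y[0] = 4×6 = 24

24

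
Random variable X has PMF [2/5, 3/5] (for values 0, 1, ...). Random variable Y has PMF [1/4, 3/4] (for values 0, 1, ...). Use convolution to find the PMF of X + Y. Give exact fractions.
P(X+Y=k) = Σ_i P(X=i)·P(Y=k-i) — a convolution of [2/5, 3/5] and [1/4, 3/4]. P(X+Y=0) = (2/5)×(1/4) = 1/10; P(X+Y=1) = (2/5)×(3/4) + (3/5)×(1/4) = 3/10 + 3/20 = 9/20; P(X+Y=2) = (3/5)×(3/4) = 9/20. PMF: [1/10, 9/20, 9/20] (sums to 1 ✓)

[1/10, 9/20, 9/20]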